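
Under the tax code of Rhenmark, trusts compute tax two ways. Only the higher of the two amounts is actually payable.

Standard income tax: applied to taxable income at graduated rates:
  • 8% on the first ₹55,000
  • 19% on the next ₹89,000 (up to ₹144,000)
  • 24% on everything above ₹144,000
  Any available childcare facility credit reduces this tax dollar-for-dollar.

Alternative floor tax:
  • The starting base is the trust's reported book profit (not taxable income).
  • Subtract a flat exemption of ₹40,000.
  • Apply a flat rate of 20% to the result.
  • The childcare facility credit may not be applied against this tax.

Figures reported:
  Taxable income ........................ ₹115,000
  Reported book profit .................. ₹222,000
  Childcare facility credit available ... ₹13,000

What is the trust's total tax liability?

Alternative floor tax:
  Base (reported book profit): ₹222,000
  Less exemption ₹40,000 → base ₹182,000
  ₹182,000 × 20% = ₹36,400

Standard income tax:
  ₹55,000 × 8% = ₹4,400
  ₹60,000 × 19% = ₹11,400
  → ₹15,800
  Less childcare facility credit ₹13,000 → ₹2,800

₹36,400 > ₹2,800, so the alternative floor tax is the binding amount.

₹36,400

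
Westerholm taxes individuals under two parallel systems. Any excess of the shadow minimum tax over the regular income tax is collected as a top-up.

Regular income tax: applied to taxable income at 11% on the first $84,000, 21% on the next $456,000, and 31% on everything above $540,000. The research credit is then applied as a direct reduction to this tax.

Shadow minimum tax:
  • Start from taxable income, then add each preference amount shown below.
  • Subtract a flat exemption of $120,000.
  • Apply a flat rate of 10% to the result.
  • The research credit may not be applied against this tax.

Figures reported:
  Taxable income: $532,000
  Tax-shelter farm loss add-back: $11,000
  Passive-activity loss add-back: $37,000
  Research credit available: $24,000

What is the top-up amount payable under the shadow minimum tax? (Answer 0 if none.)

$0

Shadow minimum tax:
  Adjusted income: $532,000 + $11,000 + $37,000 = $580,000
  Less exemption $120,000 → base $460,000
  $460,000 × 10% = $46,000

Regular income tax:
  $84,000 × 11% = $9,240
  $448,000 × 21% = $94,080
  → $103,320
  Less research credit $24,000 → $79,320

$46,000 ≤ $79,320, so no add-on is due.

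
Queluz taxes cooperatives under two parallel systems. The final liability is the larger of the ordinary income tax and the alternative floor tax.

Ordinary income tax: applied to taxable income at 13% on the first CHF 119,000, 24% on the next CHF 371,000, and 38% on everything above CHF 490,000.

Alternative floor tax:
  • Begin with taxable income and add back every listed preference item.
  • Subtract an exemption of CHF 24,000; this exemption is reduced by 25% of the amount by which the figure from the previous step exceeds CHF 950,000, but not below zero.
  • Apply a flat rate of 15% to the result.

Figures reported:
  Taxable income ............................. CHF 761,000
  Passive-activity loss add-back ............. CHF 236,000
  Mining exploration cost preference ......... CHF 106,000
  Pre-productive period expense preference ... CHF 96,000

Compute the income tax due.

Alternative floor tax:
  Adjusted income: CHF 761,000 + CHF 236,000 + CHF 106,000 + CHF 96,000 = CHF 1,199,000
  Exemption: 25% × (CHF 1,199,000 − CHF 950,000) = CHF 62,250 ≥ CHF 24,000, so the exemption is fully phased out
  Base: CHF 1,199,000 − CHF 0 = CHF 1,199,000
  CHF 1,199,000 × 15% = CHF 179,850

Ordinary income tax:
  CHF 119,000 × 13% = CHF 15,470
  CHF 371,000 × 24% = CHF 89,040
  CHF 271,000 × 38% = CHF 102,980
  → CHF 207,490

CHF 207,490 > CHF 179,850, so the ordinary income tax governs.

CHF 207,490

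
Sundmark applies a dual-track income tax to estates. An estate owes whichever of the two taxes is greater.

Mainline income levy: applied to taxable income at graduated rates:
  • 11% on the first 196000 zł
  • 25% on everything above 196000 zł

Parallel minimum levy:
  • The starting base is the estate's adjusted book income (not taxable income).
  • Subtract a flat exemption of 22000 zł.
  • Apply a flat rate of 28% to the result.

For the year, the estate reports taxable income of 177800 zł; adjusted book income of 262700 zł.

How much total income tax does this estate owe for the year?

67396 zł

Parallel minimum levy:
  Base (adjusted book income): 262700 zł
  Less exemption 22000 zł → base 240700 zł
  240700 zł × 28% = 67396 zł

Mainline income levy:
  177800 zł × 11% = 19558 zł

67396 zł > 19558 zł, so the parallel minimum levy is the binding amount.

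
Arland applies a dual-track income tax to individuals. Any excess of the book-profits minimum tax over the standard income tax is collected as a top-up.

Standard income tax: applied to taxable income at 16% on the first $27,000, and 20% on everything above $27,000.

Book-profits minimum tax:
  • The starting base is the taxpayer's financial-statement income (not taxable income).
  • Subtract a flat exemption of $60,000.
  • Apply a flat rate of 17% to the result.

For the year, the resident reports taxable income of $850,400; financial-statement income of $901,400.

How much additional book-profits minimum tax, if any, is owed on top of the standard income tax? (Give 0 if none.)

$0

Book-profits minimum tax:
  Base (financial-statement income): $901,400
  Less exemption $60,000 → base $841,400
  $841,400 × 17% = $143,038

Standard income tax:
  $27,000 × 16% = $4,320
  $823,400 × 20% = $164,680
  → $169,000

$143,038 ≤ $169,000, so no add-on is due.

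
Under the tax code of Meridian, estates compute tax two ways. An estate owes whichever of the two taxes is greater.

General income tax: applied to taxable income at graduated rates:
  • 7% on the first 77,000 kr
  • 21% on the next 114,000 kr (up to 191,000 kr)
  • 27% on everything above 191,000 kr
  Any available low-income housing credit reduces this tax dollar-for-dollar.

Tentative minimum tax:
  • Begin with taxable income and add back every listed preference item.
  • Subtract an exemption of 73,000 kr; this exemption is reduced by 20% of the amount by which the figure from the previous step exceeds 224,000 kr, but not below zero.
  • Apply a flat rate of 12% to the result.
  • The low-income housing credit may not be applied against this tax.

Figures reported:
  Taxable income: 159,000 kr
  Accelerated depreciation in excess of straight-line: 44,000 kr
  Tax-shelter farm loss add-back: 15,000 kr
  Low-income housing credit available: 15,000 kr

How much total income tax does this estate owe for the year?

General income tax:
  77,000 kr × 7% = 5,390 kr
  82,000 kr × 21% = 17,220 kr
  → 22,610 kr
  Less low-income housing credit 15,000 kr → 7,610 kr

Tentative minimum tax:
  Adjusted income: 159,000 kr + 44,000 kr + 15,000 kr = 218,000 kr
  Exemption: 218,000 kr ≤ 224,000 kr, so full 73,000 kr applies
  Base: 218,000 kr − 73,000 kr = 145,000 kr
  145,000 kr × 12% = 17,400 kr

17,400 kr > 7,610 kr, so the tentative minimum tax is the binding amount.

17,400 kr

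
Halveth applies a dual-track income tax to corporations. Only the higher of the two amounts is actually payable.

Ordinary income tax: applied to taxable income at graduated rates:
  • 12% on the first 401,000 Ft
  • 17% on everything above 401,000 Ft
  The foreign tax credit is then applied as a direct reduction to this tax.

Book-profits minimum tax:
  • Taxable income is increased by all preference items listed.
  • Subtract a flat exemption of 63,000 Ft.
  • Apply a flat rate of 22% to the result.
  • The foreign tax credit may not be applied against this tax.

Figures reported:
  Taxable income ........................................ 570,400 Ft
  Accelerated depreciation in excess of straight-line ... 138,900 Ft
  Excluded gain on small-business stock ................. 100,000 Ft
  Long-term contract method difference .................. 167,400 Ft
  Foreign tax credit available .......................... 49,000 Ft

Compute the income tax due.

Ordinary income tax:
  401,000 Ft × 12% = 48,120 Ft
  169,400 Ft × 17% = 28,798 Ft
  → 76,918 Ft
  Less foreign tax credit 49,000 Ft → 27,918 Ft

Book-profits minimum tax:
  Adjusted income: 570,400 Ft + 138,900 Ft + 100,000 Ft + 167,400 Ft = 976,700 Ft
  Less exemption 63,000 Ft → base 913,700 Ft
  913,700 Ft × 22% = 201,014 Ft

201,014 Ft > 27,918 Ft, so the book-profits minimum tax is the binding amount.

201,014 Ft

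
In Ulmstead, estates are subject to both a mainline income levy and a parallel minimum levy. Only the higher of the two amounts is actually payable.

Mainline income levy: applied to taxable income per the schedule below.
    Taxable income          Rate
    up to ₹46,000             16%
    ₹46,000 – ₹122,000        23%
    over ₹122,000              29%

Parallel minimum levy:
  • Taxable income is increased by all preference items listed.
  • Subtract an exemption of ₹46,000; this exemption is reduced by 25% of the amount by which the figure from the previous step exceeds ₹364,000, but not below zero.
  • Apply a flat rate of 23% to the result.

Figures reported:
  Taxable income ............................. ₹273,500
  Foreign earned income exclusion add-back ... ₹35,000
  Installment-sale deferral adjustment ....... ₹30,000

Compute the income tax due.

Parallel minimum levy:
  Adjusted income: ₹273,500 + ₹35,000 + ₹30,000 = ₹338,500
  Exemption: ₹338,500 ≤ ₹364,000, so full ₹46,000 applies
  Base: ₹338,500 − ₹46,000 = ₹292,500
  ₹292,500 × 23% = ₹67,275

Mainline income levy:
  ₹46,000 × 16% = ₹7,360
  ₹76,000 × 23% = ₹17,480
  ₹151,500 × 29% = ₹43,935
  → ₹68,775

₹68,775 > ₹67,275, so the mainline income levy governs.

₹68,775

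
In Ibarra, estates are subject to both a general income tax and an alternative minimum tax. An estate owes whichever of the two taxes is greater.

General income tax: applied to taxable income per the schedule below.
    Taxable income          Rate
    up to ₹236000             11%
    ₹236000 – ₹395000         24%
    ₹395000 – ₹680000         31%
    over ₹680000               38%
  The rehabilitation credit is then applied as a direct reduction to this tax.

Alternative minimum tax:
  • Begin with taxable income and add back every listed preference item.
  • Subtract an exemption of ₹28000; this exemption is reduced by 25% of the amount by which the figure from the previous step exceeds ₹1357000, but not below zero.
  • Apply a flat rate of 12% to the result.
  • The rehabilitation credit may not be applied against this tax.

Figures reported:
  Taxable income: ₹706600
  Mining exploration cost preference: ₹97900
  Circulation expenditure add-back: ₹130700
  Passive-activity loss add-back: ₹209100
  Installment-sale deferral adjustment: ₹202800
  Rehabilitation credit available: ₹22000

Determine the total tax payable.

₹158292

Alternative minimum tax:
  Adjusted income: ₹706600 + ₹97900 + ₹130700 + ₹209100 + ₹202800 = ₹1347100
  Exemption: ₹1347100 ≤ ₹1357000, so full ₹28000 applies
  Base: ₹1347100 − ₹28000 = ₹1319100
  ₹1319100 × 12% = ₹158292

General income tax:
  ₹236000 × 11% = ₹25960
  ₹159000 × 24% = ₹38160
  ₹285000 × 31% = ₹88350
  ₹26600 × 38% = ₹10108
  → ₹162578
  Less rehabilitation credit ₹22000 → ₹140578

₹158292 > ₹140578, so the alternative minimum tax is the binding amount.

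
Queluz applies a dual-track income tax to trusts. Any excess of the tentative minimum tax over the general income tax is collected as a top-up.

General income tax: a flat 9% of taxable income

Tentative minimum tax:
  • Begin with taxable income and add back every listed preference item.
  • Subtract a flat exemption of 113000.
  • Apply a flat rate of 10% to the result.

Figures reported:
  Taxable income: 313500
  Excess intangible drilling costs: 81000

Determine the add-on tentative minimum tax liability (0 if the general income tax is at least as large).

0

General income tax:
  313500 × 9% = 28215

Tentative minimum tax:
  Adjusted income: 313500 + 81000 = 394500
  Less exemption 113000 → base 281500
  281500 × 10% = 28150

28150 ≤ 28215, so no add-on is due.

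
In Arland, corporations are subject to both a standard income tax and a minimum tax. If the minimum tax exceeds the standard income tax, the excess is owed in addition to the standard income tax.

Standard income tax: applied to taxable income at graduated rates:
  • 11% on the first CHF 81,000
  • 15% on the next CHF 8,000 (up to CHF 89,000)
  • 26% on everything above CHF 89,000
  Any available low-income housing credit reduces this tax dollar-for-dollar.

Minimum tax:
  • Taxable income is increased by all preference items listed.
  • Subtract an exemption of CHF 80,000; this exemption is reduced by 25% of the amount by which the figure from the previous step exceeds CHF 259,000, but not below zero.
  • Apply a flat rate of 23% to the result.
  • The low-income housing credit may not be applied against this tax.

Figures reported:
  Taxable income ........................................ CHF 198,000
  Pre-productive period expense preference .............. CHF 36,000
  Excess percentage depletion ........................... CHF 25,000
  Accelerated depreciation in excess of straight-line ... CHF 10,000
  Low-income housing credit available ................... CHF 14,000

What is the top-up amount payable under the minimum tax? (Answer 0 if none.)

CHF 19,595

Standard income tax:
  CHF 81,000 × 11% = CHF 8,910
  CHF 8,000 × 15% = CHF 1,200
  CHF 109,000 × 26% = CHF 28,340
  → CHF 38,450
  Less low-income housing credit CHF 14,000 → CHF 24,450

Minimum tax:
  Adjusted income: CHF 198,000 + CHF 36,000 + CHF 25,000 + CHF 10,000 = CHF 269,000
  Exemption: CHF 80,000 − 25% × (CHF 269,000 − CHF 259,000) = CHF 80,000 − CHF 2,500 = CHF 77,500
  Base: CHF 269,000 − CHF 77,500 = CHF 191,500
  CHF 191,500 × 23% = CHF 44,045

Excess of minimum tax over standard income tax: CHF 44,045 − CHF 24,450 = CHF 19,595.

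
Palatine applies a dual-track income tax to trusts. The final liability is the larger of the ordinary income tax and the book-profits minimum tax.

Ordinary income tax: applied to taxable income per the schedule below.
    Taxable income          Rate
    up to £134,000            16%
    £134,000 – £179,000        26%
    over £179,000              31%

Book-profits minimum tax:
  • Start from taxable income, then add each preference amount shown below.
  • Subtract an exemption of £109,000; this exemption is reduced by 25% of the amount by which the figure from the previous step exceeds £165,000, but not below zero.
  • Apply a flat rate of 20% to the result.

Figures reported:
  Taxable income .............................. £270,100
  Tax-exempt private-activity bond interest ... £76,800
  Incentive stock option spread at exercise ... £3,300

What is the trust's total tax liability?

£61,381

Book-profits minimum tax:
  Adjusted income: £270,100 + £76,800 + £3,300 = £350,200
  Exemption: £109,000 − 25% × (£350,200 − £165,000) = £109,000 − £46,300 = £62,700
  Base: £350,200 − £62,700 = £287,500
  £287,500 × 20% = £57,500

Ordinary income tax:
  £134,000 × 16% = £21,440
  £45,000 × 26% = £11,700
  £91,100 × 31% = £28,241
  → £61,381

£61,381 > £57,500, so the ordinary income tax governs.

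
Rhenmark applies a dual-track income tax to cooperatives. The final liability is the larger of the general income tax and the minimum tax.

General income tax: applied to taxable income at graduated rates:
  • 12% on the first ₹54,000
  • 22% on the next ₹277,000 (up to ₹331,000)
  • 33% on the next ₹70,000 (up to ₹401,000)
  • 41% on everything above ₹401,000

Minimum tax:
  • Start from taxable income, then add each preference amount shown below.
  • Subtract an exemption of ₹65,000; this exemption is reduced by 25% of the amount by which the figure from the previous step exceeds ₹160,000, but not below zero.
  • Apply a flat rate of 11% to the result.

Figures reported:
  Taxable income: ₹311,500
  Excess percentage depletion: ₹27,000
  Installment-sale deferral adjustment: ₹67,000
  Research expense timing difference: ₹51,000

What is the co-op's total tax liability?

₹63,130

General income tax:
  ₹54,000 × 12% = ₹6,480
  ₹257,500 × 22% = ₹56,650
  → ₹63,130

Minimum tax:
  Adjusted income: ₹311,500 + ₹27,000 + ₹67,000 + ₹51,000 = ₹456,500
  Exemption: 25% × (₹456,500 − ₹160,000) = ₹74,125 ≥ ₹65,000, so the exemption is fully phased out
  Base: ₹456,500 − ₹0 = ₹456,500
  ₹456,500 × 11% = ₹50,215

₹63,130 > ₹50,215, so the general income tax governs.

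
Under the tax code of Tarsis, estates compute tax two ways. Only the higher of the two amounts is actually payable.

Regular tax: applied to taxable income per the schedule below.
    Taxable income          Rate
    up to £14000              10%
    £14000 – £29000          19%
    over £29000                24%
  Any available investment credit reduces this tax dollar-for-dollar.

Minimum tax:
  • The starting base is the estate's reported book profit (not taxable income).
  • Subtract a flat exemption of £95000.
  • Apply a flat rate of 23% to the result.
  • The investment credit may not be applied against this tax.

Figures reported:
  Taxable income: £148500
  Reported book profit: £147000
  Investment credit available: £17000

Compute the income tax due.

£15930

Minimum tax:
  Base (reported book profit): £147000
  Less exemption £95000 → base £52000
  £52000 × 23% = £11960

Regular tax:
  £14000 × 10% = £1400
  £15000 × 19% = £2850
  £119500 × 24% = £28680
  → £32930
  Less investment credit £17000 → £15930

£15930 > £11960, so the regular tax governs.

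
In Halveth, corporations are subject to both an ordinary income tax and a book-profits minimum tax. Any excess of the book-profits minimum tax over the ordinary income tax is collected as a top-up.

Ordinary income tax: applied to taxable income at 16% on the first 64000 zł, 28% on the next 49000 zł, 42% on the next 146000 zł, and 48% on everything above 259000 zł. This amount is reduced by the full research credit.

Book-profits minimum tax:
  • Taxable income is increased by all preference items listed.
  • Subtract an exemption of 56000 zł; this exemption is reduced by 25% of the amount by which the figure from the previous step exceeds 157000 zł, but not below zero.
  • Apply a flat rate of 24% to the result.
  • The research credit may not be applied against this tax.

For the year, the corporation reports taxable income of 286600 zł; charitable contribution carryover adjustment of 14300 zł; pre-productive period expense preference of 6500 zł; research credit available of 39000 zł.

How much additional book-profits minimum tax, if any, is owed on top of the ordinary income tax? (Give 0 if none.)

9832 zł

Ordinary income tax:
  64000 zł × 16% = 10240 zł
  49000 zł × 28% = 13720 zł
  146000 zł × 42% = 61320 zł
  27600 zł × 48% = 13248 zł
  → 98528 zł
  Less research credit 39000 zł → 59528 zł

Book-profits minimum tax:
  Adjusted income: 286600 zł + 14300 zł + 6500 zł = 307400 zł
  Exemption: 56000 zł − 25% × (307400 zł − 157000 zł) = 56000 zł − 37600 zł = 18400 zł
  Base: 307400 zł − 18400 zł = 289000 zł
  289000 zł × 24% = 69360 zł

Excess of book-profits minimum tax over ordinary income tax: 69360 zł − 59528 zł = 9832 zł.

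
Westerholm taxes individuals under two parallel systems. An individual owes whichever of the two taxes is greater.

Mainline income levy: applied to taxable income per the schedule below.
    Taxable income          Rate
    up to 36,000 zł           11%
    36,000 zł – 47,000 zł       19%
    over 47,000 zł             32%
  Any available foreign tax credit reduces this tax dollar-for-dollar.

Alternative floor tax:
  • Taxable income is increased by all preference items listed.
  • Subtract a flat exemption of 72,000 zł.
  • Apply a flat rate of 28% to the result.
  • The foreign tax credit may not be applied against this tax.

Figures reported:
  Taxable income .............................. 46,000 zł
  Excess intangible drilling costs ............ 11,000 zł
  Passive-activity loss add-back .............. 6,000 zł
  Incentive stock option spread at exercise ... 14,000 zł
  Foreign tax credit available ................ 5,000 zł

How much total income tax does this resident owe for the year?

1,400 zł

Mainline income levy:
  36,000 zł × 11% = 3,960 zł
  10,000 zł × 19% = 1,900 zł
  → 5,860 zł
  Less foreign tax credit 5,000 zł → 860 zł

Alternative floor tax:
  Adjusted income: 46,000 zł + 11,000 zł + 6,000 zł + 14,000 zł = 77,000 zł
  Less exemption 72,000 zł → base 5,000 zł
  5,000 zł × 28% = 1,400 zł

1,400 zł > 860 zł, so the alternative floor tax is the binding amount.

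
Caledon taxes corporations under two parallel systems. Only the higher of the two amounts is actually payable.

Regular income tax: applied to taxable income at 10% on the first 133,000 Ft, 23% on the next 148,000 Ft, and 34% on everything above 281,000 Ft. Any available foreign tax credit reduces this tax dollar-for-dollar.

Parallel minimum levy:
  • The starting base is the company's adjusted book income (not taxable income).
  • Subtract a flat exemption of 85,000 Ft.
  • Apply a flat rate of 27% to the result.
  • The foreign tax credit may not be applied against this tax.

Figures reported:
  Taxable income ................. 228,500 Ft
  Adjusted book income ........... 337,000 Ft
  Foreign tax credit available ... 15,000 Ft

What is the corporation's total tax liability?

Parallel minimum levy:
  Base (adjusted book income): 337,000 Ft
  Less exemption 85,000 Ft → base 252,000 Ft
  252,000 Ft × 27% = 68,040 Ft

Regular income tax:
  133,000 Ft × 10% = 13,300 Ft
  95,500 Ft × 23% = 21,965 Ft
  → 35,265 Ft
  Less foreign tax credit 15,000 Ft → 20,265 Ft

68,040 Ft > 20,265 Ft, so the parallel minimum levy is the binding amount.

68,040 Ft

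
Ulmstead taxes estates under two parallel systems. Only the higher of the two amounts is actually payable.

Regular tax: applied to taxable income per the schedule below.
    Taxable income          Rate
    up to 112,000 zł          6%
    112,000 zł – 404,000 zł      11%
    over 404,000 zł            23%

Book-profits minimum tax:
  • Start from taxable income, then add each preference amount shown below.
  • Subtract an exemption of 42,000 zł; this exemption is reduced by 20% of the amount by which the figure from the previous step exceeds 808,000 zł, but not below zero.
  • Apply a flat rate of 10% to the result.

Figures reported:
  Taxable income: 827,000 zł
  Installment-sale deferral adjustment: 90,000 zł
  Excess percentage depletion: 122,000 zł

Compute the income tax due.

136,130 zł

Regular tax:
  112,000 zł × 6% = 6,720 zł
  292,000 zł × 11% = 32,120 zł
  423,000 zł × 23% = 97,290 zł
  → 136,130 zł

Book-profits minimum tax:
  Adjusted income: 827,000 zł + 90,000 zł + 122,000 zł = 1,039,000 zł
  Exemption: 20% × (1,039,000 zł − 808,000 zł) = 46,200 zł ≥ 42,000 zł, so the exemption is fully phased out
  Base: 1,039,000 zł − 0 zł = 1,039,000 zł
  1,039,000 zł × 10% = 103,900 zł

136,130 zł > 103,900 zł, so the regular tax governs.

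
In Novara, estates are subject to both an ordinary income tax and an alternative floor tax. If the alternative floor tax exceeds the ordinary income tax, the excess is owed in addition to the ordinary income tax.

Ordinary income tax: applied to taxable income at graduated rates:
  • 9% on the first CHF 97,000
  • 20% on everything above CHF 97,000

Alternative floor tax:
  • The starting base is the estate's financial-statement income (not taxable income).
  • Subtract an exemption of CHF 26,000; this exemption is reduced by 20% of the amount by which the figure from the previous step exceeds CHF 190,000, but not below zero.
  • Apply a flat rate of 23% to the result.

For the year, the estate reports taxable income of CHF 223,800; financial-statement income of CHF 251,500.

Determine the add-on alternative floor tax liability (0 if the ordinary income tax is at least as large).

CHF 20,604

Ordinary income tax:
  CHF 97,000 × 9% = CHF 8,730
  CHF 126,800 × 20% = CHF 25,360
  → CHF 34,090

Alternative floor tax:
  Base (financial-statement income): CHF 251,500
  Exemption: CHF 26,000 − 20% × (CHF 251,500 − CHF 190,000) = CHF 26,000 − CHF 12,300 = CHF 13,700
  Base: CHF 251,500 − CHF 13,700 = CHF 237,800
  CHF 237,800 × 23% = CHF 54,694

Excess of alternative floor tax over ordinary income tax: CHF 54,694 − CHF 34,090 = CHF 20,604.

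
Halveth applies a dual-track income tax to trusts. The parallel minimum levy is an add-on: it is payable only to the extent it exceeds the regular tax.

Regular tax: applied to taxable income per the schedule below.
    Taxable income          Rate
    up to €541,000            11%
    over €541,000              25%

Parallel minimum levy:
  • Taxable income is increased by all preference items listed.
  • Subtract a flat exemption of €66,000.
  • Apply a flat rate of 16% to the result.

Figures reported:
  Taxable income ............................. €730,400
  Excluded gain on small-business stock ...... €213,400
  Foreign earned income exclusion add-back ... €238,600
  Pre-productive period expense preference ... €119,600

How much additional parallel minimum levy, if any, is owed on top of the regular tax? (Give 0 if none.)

Parallel minimum levy:
  Adjusted income: €730,400 + €213,400 + €238,600 + €119,600 = €1,302,000
  Less exemption €66,000 → base €1,236,000
  €1,236,000 × 16% = €197,760

Regular tax:
  €541,000 × 11% = €59,510
  €189,400 × 25% = €47,350
  → €106,860

Excess of parallel minimum levy over regular tax: €197,760 − €106,860 = €90,900.

€90,900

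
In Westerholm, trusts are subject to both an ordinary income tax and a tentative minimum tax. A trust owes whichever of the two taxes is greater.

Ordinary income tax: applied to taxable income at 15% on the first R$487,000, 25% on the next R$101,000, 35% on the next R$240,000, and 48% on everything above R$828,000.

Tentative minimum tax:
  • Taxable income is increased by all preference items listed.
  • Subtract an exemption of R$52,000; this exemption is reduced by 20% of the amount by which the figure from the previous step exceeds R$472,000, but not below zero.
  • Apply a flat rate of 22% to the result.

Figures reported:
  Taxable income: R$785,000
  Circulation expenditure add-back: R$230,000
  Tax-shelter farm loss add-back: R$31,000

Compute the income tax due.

R$230,120

Ordinary income tax:
  R$487,000 × 15% = R$73,050
  R$101,000 × 25% = R$25,250
  R$197,000 × 35% = R$68,950
  → R$167,250

Tentative minimum tax:
  Adjusted income: R$785,000 + R$230,000 + R$31,000 = R$1,046,000
  Exemption: 20% × (R$1,046,000 − R$472,000) = R$114,800 ≥ R$52,000, so the exemption is fully phased out
  Base: R$1,046,000 − R$0 = R$1,046,000
  R$1,046,000 × 22% = R$230,120

R$230,120 > R$167,250, so the tentative minimum tax is the binding amount.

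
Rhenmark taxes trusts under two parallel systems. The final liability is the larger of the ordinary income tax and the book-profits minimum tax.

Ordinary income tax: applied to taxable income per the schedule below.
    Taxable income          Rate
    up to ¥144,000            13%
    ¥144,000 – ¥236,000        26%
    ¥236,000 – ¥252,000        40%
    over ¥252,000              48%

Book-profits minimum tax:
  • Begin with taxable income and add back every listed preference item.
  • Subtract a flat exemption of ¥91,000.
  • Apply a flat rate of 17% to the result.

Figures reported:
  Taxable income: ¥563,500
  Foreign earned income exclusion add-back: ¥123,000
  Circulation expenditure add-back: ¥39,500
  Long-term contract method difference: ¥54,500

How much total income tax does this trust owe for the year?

¥198,560

Book-profits minimum tax:
  Adjusted income: ¥563,500 + ¥123,000 + ¥39,500 + ¥54,500 = ¥780,500
  Less exemption ¥91,000 → base ¥689,500
  ¥689,500 × 17% = ¥117,215

Ordinary income tax:
  ¥144,000 × 13% = ¥18,720
  ¥92,000 × 26% = ¥23,920
  ¥16,000 × 40% = ¥6,400
  ¥311,500 × 48% = ¥149,520
  → ¥198,560

¥198,560 > ¥117,215, so the ordinary income tax governs.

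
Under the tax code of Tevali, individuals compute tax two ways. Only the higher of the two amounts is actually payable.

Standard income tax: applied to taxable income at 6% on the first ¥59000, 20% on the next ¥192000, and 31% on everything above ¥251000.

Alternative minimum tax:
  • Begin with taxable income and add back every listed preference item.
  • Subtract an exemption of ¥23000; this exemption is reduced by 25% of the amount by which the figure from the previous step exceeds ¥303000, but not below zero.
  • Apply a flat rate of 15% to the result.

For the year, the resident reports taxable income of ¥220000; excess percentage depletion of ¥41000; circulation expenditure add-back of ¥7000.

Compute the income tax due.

Standard income tax:
  ¥59000 × 6% = ¥3540
  ¥161000 × 20% = ¥32200
  → ¥35740

Alternative minimum tax:
  Adjusted income: ¥220000 + ¥41000 + ¥7000 = ¥268000
  Exemption: ¥268000 ≤ ¥303000, so full ¥23000 applies
  Base: ¥268000 − ¥23000 = ¥245000
  ¥245000 × 15% = ¥36750

¥36750 > ¥35740, so the alternative minimum tax is the binding amount.

¥36750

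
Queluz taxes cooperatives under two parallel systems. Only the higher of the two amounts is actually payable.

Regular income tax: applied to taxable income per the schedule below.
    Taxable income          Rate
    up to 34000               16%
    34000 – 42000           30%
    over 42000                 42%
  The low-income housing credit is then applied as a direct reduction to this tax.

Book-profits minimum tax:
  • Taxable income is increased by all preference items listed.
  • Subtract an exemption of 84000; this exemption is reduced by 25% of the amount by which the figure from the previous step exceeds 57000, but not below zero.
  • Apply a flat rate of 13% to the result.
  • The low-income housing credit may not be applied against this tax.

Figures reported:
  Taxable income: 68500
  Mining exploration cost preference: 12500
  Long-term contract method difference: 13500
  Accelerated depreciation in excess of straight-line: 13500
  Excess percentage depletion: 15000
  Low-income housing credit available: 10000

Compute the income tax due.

8970

Book-profits minimum tax:
  Adjusted income: 68500 + 12500 + 13500 + 13500 + 15000 = 123000
  Exemption: 84000 − 25% × (123000 − 57000) = 84000 − 16500 = 67500
  Base: 123000 − 67500 = 55500
  55500 × 13% = 7215

Regular income tax:
  34000 × 16% = 5440
  8000 × 30% = 2400
  26500 × 42% = 11130
  → 18970
  Less low-income housing credit 10000 → 8970

8970 > 7215, so the regular income tax governs.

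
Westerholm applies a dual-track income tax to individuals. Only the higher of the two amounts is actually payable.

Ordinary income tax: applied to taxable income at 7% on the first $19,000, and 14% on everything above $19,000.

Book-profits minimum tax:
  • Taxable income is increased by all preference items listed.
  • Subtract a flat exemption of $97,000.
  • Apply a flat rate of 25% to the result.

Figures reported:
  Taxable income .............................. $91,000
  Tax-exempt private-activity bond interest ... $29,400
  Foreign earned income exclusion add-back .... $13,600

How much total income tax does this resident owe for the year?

$11,410

Ordinary income tax:
  $19,000 × 7% = $1,330
  $72,000 × 14% = $10,080
  → $11,410

Book-profits minimum tax:
  Adjusted income: $91,000 + $29,400 + $13,600 = $134,000
  Less exemption $97,000 → base $37,000
  $37,000 × 25% = $9,250

$11,410 > $9,250, so the ordinary income tax governs.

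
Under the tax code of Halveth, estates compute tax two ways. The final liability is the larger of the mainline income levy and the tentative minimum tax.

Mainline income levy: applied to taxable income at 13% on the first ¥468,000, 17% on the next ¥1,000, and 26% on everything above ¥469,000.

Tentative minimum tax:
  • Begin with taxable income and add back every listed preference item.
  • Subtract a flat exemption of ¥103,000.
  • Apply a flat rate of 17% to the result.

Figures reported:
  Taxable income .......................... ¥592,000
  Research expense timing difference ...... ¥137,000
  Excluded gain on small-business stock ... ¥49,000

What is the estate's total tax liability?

¥114,750

Tentative minimum tax:
  Adjusted income: ¥592,000 + ¥137,000 + ¥49,000 = ¥778,000
  Less exemption ¥103,000 → base ¥675,000
  ¥675,000 × 17% = ¥114,750

Mainline income levy:
  ¥468,000 × 13% = ¥60,840
  ¥1,000 × 17% = ¥170
  ¥123,000 × 26% = ¥31,980
  → ¥92,990

¥114,750 > ¥92,990, so the tentative minimum tax is the binding amount.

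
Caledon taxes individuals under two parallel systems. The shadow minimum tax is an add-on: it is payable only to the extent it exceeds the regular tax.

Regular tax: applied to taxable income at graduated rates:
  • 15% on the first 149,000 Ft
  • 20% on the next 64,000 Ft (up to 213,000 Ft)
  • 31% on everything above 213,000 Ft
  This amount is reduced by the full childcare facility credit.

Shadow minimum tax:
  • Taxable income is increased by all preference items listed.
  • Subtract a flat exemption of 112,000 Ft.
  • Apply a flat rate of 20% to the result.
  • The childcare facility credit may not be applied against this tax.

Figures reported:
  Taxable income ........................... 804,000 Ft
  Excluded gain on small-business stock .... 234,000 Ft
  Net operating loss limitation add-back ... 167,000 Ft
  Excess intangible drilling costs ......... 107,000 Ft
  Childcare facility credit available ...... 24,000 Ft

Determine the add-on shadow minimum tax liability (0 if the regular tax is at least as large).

45,640 Ft

Regular tax:
  149,000 Ft × 15% = 22,350 Ft
  64,000 Ft × 20% = 12,800 Ft
  591,000 Ft × 31% = 183,210 Ft
  → 218,360 Ft
  Less childcare facility credit 24,000 Ft → 194,360 Ft

Shadow minimum tax:
  Adjusted income: 804,000 Ft + 234,000 Ft + 167,000 Ft + 107,000 Ft = 1,312,000 Ft
  Less exemption 112,000 Ft → base 1,200,000 Ft
  1,200,000 Ft × 20% = 240,000 Ft

Excess of shadow minimum tax over regular tax: 240,000 Ft − 194,360 Ft = 45,640 Ft.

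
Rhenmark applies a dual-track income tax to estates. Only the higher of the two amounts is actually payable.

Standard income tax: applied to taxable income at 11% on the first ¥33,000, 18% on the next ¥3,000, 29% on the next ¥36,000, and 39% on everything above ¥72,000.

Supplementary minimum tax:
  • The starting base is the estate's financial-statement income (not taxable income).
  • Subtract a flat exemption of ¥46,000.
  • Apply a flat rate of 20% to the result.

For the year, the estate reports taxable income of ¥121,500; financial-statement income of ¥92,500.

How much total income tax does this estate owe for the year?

Standard income tax:
  ¥33,000 × 11% = ¥3,630
  ¥3,000 × 18% = ¥540
  ¥36,000 × 29% = ¥10,440
  ¥49,500 × 39% = ¥19,305
  → ¥33,915

Supplementary minimum tax:
  Base (financial-statement income): ¥92,500
  Less exemption ¥46,000 → base ¥46,500
  ¥46,500 × 20% = ¥9,300

¥33,915 > ¥9,300, so the standard income tax governs.

¥33,915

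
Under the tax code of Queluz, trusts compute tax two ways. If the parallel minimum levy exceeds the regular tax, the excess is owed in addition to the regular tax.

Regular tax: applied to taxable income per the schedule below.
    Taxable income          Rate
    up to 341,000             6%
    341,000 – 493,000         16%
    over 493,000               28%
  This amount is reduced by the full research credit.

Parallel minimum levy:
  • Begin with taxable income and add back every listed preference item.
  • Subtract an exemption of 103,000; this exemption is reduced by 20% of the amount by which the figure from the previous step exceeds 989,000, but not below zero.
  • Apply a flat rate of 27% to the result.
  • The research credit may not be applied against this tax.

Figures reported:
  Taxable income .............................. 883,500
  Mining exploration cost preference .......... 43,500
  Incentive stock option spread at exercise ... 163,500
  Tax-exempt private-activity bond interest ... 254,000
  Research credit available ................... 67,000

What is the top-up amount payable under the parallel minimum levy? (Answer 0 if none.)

267,282

Parallel minimum levy:
  Adjusted income: 883,500 + 43,500 + 163,500 + 254,000 = 1,344,500
  Exemption: 103,000 − 20% × (1,344,500 − 989,000) = 103,000 − 71,100 = 31,900
  Base: 1,344,500 − 31,900 = 1,312,600
  1,312,600 × 27% = 354,402

Regular tax:
  341,000 × 6% = 20,460
  152,000 × 16% = 24,320
  390,500 × 28% = 109,340
  → 154,120
  Less research credit 67,000 → 87,120

Excess of parallel minimum levy over regular tax: 354,402 − 87,120 = 267,282.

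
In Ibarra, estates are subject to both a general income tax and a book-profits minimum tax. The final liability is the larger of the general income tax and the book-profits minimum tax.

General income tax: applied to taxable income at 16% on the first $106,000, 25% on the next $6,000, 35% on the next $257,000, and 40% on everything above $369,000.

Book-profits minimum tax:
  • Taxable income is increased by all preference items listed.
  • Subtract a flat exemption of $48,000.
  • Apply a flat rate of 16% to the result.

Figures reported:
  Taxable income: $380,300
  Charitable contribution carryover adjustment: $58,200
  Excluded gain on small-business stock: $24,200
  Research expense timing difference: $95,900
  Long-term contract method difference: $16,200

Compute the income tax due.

General income tax:
  $106,000 × 16% = $16,960
  $6,000 × 25% = $1,500
  $257,000 × 35% = $89,950
  $11,300 × 40% = $4,520
  → $112,930

Book-profits minimum tax:
  Adjusted income: $380,300 + $58,200 + $24,200 + $95,900 + $16,200 = $574,800
  Less exemption $48,000 → base $526,800
  $526,800 × 16% = $84,288

$112,930 > $84,288, so the general income tax governs.

$112,930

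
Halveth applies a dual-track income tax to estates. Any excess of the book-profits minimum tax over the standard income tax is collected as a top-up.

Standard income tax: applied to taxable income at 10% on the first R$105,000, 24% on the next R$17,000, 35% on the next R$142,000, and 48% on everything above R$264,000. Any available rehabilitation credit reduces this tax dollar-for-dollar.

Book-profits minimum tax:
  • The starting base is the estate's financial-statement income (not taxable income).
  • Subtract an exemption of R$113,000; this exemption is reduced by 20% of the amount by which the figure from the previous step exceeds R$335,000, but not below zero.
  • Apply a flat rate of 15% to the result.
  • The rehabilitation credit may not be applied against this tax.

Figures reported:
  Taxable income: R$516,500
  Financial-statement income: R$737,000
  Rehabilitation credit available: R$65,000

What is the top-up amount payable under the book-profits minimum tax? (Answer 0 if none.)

Book-profits minimum tax:
  Base (financial-statement income): R$737,000
  Exemption: R$113,000 − 20% × (R$737,000 − R$335,000) = R$113,000 − R$80,400 = R$32,600
  Base: R$737,000 − R$32,600 = R$704,400
  R$704,400 × 15% = R$105,660

Standard income tax:
  R$105,000 × 10% = R$10,500
  R$17,000 × 24% = R$4,080
  R$142,000 × 35% = R$49,700
  R$252,500 × 48% = R$121,200
  → R$185,480
  Less rehabilitation credit R$65,000 → R$120,480

R$105,660 ≤ R$120,480, so no add-on is due.

R$0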